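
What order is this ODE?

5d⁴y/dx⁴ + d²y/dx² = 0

The order is 4 (highest derivative is of order 4).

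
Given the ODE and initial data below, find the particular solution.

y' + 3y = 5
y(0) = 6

General solution: y = 5/3 + Ce^(-3x)
Applying y(0) = 6: C = 6 - 5/3 = 13/3
Particular solution: y = 5/3 + (13/3)e^(-3x)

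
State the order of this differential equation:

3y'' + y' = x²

The order is 2 (highest derivative is of order 2).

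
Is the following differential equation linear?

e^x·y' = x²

Yes. Linear (y and its derivatives appear to the first power only, no products of y terms)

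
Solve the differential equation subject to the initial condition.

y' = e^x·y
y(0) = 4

General solution: y = Ce^(e^x)
Applying IC y(0) = 4:
Particular solution: y = 4e^(e^x - 1)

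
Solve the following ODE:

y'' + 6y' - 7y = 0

Characteristic equation: r² + 6r - 7 = 0
Roots: r = 1, -7 (distinct real)
General solution: y = C₁e^x + C₂e^(-7x)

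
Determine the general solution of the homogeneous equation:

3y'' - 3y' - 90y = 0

Characteristic equation: 3r² - 3r - 90 = 0
Divide by 3: r² - r - 30 = 0
Roots: r = 6, -5 (distinct real)
General solution: y = C₁e^(6x) + C₂e^(-5x)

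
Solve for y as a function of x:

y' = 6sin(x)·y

Separating variables and integrating:
ln|y| = -6cos(x) + C

General solution: y = Ce^(-6cos(x))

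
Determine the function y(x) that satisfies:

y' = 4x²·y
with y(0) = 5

General solution: y = Ce^(4x³/3)
Applying IC y(0) = 5:
Particular solution: y = 5e^(4x³/3)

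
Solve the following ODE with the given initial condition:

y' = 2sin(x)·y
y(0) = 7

General solution: y = Ce^(-2cos(x))
Applying IC y(0) = 7:
Particular solution: y = 7e^(2(1-cos(x)))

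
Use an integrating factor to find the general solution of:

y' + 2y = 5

Using integrating factor method:

General solution: y = 5/2 + Ce^(-2x)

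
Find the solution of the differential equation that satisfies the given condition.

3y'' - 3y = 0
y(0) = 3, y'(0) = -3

General solution: y = C₁e^x + C₂e^(-x)
Applying ICs: C₁ = 0, C₂ = 3
Particular solution: y = 3e^(-x)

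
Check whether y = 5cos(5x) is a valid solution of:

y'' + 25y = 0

Verification:
y'' = -125cos(5x)
y'' + 25y = 0 ✓

Yes, it is a solution.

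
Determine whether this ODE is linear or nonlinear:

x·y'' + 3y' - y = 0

Linear (y and its derivatives appear to the first power only, no products of y terms)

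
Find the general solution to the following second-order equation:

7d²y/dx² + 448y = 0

Characteristic equation: 7r² + 448 = 0
Divide by 7: r² + 64 = 0
Roots: r = ±8i (complex conjugates)
General solution: y = C₁cos(8x) + C₂sin(8x)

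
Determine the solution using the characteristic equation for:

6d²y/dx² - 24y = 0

Characteristic equation: 6r² - 24 = 0
Divide by 6: r² - 4 = 0
Roots: r = 2, -2 (distinct real)
General solution: y = C₁e^(2x) + C₂e^(-2x)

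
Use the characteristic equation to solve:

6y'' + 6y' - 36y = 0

Characteristic equation: 6r² + 6r - 36 = 0
Divide by 6: r² + r - 6 = 0
Roots: r = 2, -3 (distinct real)
General solution: y = C₁e^(2x) + C₂e^(-3x)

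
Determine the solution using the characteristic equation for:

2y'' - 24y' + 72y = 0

Characteristic equation: 2r² - 24r + 72 = 0
Divide by 2: r² - 12r + 36 = 0
Factored: (r - 6)² = 0
Repeated root: r = 6
General solution: y = (C₁ + C₂x)e^(6x)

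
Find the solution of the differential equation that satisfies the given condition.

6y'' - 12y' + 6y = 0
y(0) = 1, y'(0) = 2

General solution: y = (C₁ + C₂x)e^x
Repeated root r = 1
Applying ICs: C₁ = 1, C₂ = 1
Particular solution: y = (1 + x)e^x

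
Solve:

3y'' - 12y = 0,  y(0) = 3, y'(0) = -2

General solution: y = C₁e^(2x) + C₂e^(-2x)
Applying ICs: C₁ = 1, C₂ = 2
Particular solution: y = e^(2x) + 2e^(-2x)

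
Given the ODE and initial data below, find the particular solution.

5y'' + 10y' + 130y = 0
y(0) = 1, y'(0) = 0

General solution: y = e^(-x)(C₁cos(5x) + C₂sin(5x))
Complex roots r = -1 ± 5i
Applying ICs: C₁ = 1, C₂ = 1/5
Particular solution: y = e^(-x)(cos(5x) + (1/5)sin(5x))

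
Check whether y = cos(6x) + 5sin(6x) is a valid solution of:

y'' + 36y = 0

Verification:
y'' = -36cos(6x) - 180sin(6x)
y'' + 36y = 0 ✓

Yes, it is a solution.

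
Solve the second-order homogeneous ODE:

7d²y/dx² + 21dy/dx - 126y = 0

Characteristic equation: 7r² + 21r - 126 = 0
Divide by 7: r² + 3r - 18 = 0
Roots: r = 3, -6 (distinct real)
General solution: y = C₁e^(3x) + C₂e^(-6x)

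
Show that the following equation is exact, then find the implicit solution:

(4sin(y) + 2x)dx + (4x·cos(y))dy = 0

Verify exactness: ∂M/∂y = ∂N/∂x ✓
Find F(x,y) such that ∂F/∂x = M, ∂F/∂y = N
Solution: 4x·sin(y) + x² = C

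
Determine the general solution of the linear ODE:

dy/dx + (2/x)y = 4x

Using integrating factor method:

General solution: y = x^2 + Cx^(-2)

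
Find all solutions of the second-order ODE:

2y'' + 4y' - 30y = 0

Characteristic equation: 2r² + 4r - 30 = 0
Divide by 2: r² + 2r - 15 = 0
Roots: r = 3, -5 (distinct real)
General solution: y = C₁e^(3x) + C₂e^(-5x)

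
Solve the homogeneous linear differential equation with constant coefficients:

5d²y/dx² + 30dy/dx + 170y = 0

Characteristic equation: 5r² + 30r + 170 = 0
Divide by 5: r² + 6r + 34 = 0
Roots: r = -3 ± 5i (complex conjugates)
General solution: y = e^(-3x)(C₁cos(5x) + C₂sin(5x))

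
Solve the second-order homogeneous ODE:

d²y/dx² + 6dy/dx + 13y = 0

Characteristic equation: r² + 6r + 13 = 0
Roots: r = -3 ± 2i (complex conjugates)
General solution: y = e^(-3x)(C₁cos(2x) + C₂sin(2x))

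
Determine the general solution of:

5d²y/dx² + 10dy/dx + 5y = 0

Characteristic equation: 5r² + 10r + 5 = 0
Divide by 5: r² + 2r + 1 = 0
Factored: (r + 1)² = 0
Repeated root: r = -1
General solution: y = (C₁ + C₂x)e^(-x)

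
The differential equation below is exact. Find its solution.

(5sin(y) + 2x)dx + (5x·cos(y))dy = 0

Verify exactness: ∂M/∂y = ∂N/∂x ✓
Find F(x,y) such that ∂F/∂x = M, ∂F/∂y = N
Solution: 5x·sin(y) + x² = C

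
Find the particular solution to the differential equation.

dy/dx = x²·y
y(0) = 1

General solution: y = Ce^(x³/3)
Applying IC y(0) = 1:
Particular solution: y = e^(x³/3)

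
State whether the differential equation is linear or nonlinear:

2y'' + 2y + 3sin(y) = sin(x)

Nonlinear (sin(y) is nonlinear in y)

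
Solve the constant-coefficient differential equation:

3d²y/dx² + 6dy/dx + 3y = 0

Characteristic equation: 3r² + 6r + 3 = 0
Divide by 3: r² + 2r + 1 = 0
Factored: (r + 1)² = 0
Repeated root: r = -1
General solution: y = (C₁ + C₂x)e^(-x)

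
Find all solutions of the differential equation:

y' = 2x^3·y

Separating variables and integrating:
ln|y| = x^4/2 + C

General solution: y = Ce^(x^4/2)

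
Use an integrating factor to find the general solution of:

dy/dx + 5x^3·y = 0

Using integrating factor method:

General solution: y = Ce^(-5x^4/4)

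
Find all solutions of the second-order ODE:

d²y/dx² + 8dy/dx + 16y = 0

Characteristic equation: r² + 8r + 16 = 0
Factored: (r + 4)² = 0
Repeated root: r = -4
General solution: y = (C₁ + C₂x)e^(-4x)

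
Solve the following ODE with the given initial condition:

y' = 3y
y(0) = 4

General solution: y = Ce^(3x)
Applying IC y(0) = 4:
Particular solution: y = 4e^(3x)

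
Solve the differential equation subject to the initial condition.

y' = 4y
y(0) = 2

General solution: y = Ce^(4x)
Applying IC y(0) = 2:
Particular solution: y = 2e^(4x)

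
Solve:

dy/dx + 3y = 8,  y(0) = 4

General solution: y = 8/3 + Ce^(-3x)
Applying y(0) = 4: C = 4 - 8/3 = 4/3
Particular solution: y = 8/3 + (4/3)e^(-3x)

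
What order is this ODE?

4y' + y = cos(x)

The order is 1 (highest derivative is of order 1).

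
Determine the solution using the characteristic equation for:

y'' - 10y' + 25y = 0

Characteristic equation: r² - 10r + 25 = 0
Factored: (r - 5)² = 0
Repeated root: r = 5
General solution: y = (C₁ + C₂x)e^(5x)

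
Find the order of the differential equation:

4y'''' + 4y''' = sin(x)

The order is 4 (highest derivative is of order 4).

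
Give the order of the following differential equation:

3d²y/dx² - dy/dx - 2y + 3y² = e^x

The order is 2 (highest derivative is of order 2).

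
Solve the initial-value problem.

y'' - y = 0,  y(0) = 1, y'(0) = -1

General solution: y = C₁e^x + C₂e^(-x)
Applying ICs: C₁ = 0, C₂ = 1
Particular solution: y = e^(-x)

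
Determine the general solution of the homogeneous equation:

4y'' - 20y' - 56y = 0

Characteristic equation: 4r² - 20r - 56 = 0
Divide by 4: r² - 5r - 14 = 0
Roots: r = 7, -2 (distinct real)
General solution: y = C₁e^(7x) + C₂e^(-2x)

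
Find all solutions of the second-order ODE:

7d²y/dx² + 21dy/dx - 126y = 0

Characteristic equation: 7r² + 21r - 126 = 0
Divide by 7: r² + 3r - 18 = 0
Roots: r = 3, -6 (distinct real)
General solution: y = C₁e^(3x) + C₂e^(-6x)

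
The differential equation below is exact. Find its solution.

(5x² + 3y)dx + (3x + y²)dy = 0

Verify exactness: ∂M/∂y = ∂N/∂x ✓
Find F(x,y) such that ∂F/∂x = M, ∂F/∂y = N
Solution: 5x³/3 + 3xy + y³/3 = C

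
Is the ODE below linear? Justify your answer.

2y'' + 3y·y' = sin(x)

No. Nonlinear (product y·y')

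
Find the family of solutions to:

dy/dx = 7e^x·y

Separating variables and integrating:
ln|y| = 7e^x + C

General solution: y = Ce^(7e^x)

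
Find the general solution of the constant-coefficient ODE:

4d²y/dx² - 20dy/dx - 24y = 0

Characteristic equation: 4r² - 20r - 24 = 0
Divide by 4: r² - 5r - 6 = 0
Roots: r = 6, -1 (distinct real)
General solution: y = C₁e^(6x) + C₂e^(-x)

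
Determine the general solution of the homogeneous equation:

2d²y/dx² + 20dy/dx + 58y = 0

Characteristic equation: 2r² + 20r + 58 = 0
Divide by 2: r² + 10r + 29 = 0
Roots: r = -5 ± 2i (complex conjugates)
General solution: y = e^(-5x)(C₁cos(2x) + C₂sin(2x))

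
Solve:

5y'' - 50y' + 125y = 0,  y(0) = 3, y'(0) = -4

General solution: y = (C₁ + C₂x)e^(5x)
Repeated root r = 5
Applying ICs: C₁ = 3, C₂ = -19
Particular solution: y = (3 - 19x)e^(5x)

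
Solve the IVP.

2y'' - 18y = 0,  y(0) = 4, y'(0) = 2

General solution: y = C₁e^(3x) + C₂e^(-3x)
Applying ICs: C₁ = 7/3, C₂ = 5/3
Particular solution: y = (7/3)e^(3x) + (5/3)e^(-3x)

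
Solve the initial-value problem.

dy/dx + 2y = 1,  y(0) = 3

General solution: y = 1/2 + Ce^(-2x)
Applying y(0) = 3: C = 3 - 1/2 = 5/2
Particular solution: y = 1/2 + (5/2)e^(-2x)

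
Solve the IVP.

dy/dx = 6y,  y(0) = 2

General solution: y = Ce^(6x)
Applying IC y(0) = 2:
Particular solution: y = 2e^(6x)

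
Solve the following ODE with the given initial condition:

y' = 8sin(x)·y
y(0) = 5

General solution: y = Ce^(-8cos(x))
Applying IC y(0) = 5:
Particular solution: y = 5e^(8(1-cos(x)))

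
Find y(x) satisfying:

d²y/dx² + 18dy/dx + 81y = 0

Characteristic equation: r² + 18r + 81 = 0
Factored: (r + 9)² = 0
Repeated root: r = -9
General solution: y = (C₁ + C₂x)e^(-9x)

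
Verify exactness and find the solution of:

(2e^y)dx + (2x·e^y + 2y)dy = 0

Verify exactness: ∂M/∂y = ∂N/∂x ✓
Find F(x,y) such that ∂F/∂x = M, ∂F/∂y = N
Solution: 2x·e^y + y² = C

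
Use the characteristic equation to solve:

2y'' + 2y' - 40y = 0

Characteristic equation: 2r² + 2r - 40 = 0
Divide by 2: r² + r - 20 = 0
Roots: r = 4, -5 (distinct real)
General solution: y = C₁e^(4x) + C₂e^(-5x)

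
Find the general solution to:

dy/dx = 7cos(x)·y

Separating variables and integrating:
ln|y| = 7sin(x) + C

General solution: y = Ce^(7sin(x))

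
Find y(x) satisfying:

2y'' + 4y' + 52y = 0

Characteristic equation: 2r² + 4r + 52 = 0
Divide by 2: r² + 2r + 26 = 0
Roots: r = -1 ± 5i (complex conjugates)
General solution: y = e^(-x)(C₁cos(5x) + C₂sin(5x))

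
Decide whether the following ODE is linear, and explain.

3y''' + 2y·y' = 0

Nonlinear (product y·y')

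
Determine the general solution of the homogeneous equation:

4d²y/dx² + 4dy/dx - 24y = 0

Characteristic equation: 4r² + 4r - 24 = 0
Divide by 4: r² + r - 6 = 0
Roots: r = 2, -3 (distinct real)
General solution: y = C₁e^(2x) + C₂e^(-3x)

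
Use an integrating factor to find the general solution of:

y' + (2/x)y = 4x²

Using integrating factor method:

General solution: y = (4/5)x^3 + Cx^(-2)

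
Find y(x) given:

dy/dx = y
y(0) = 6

General solution: y = Ce^x
Applying IC y(0) = 6:
Particular solution: y = 6e^x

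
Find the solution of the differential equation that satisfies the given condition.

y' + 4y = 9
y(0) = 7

General solution: y = 9/4 + Ce^(-4x)
Applying y(0) = 7: C = 7 - 9/4 = 19/4
Particular solution: y = 9/4 + (19/4)e^(-4x)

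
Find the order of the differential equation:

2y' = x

The order is 1 (highest derivative is of order 1).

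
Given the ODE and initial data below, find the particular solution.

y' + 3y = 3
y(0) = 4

General solution: y = 1 + Ce^(-3x)
Applying y(0) = 4: C = 4 - 1 = 3
Particular solution: y = 1 + 3e^(-3x)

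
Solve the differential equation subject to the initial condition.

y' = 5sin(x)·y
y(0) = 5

General solution: y = Ce^(-5cos(x))
Applying IC y(0) = 5:
Particular solution: y = 5e^(5(1-cos(x)))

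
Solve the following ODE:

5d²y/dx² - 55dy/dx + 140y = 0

Characteristic equation: 5r² - 55r + 140 = 0
Divide by 5: r² - 11r + 28 = 0
Roots: r = 4, 7 (distinct real)
General solution: y = C₁e^(4x) + C₂e^(7x)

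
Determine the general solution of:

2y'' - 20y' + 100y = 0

Characteristic equation: 2r² - 20r + 100 = 0
Divide by 2: r² - 10r + 50 = 0
Roots: r = 5 ± 5i (complex conjugates)
General solution: y = e^(5x)(C₁cos(5x) + C₂sin(5x))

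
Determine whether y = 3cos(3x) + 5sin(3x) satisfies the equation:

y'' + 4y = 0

Verification:
y'' = -27cos(3x) - 45sin(3x)
y'' + 4y ≠ 0 (frequency mismatch: got 9 instead of 4)

No, it is not a solution.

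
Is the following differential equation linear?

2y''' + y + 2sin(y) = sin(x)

No. Nonlinear (sin(y) is nonlinear in y)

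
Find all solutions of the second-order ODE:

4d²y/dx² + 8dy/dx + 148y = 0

Characteristic equation: 4r² + 8r + 148 = 0
Divide by 4: r² + 2r + 37 = 0
Roots: r = -1 ± 6i (complex conjugates)
General solution: y = e^(-x)(C₁cos(6x) + C₂sin(6x))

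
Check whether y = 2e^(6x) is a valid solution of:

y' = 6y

Verification:
y = 2e^(6x)
y' = 12e^(6x)
6y = 12e^(6x)
y' = 6y ✓

Yes, it is a solution.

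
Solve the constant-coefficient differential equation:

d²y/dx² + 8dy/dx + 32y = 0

Characteristic equation: r² + 8r + 32 = 0
Roots: r = -4 ± 4i (complex conjugates)
General solution: y = e^(-4x)(C₁cos(4x) + C₂sin(4x))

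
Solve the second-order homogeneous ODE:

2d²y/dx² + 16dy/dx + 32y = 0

Characteristic equation: 2r² + 16r + 32 = 0
Divide by 2: r² + 8r + 16 = 0
Factored: (r + 4)² = 0
Repeated root: r = -4
General solution: y = (C₁ + C₂x)e^(-4x)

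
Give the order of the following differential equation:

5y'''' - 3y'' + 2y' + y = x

The order is 4 (highest derivative is of order 4).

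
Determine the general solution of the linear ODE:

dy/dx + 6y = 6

Using integrating factor method:

General solution: y = 1 + Ce^(-6x)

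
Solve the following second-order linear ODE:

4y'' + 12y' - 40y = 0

Characteristic equation: 4r² + 12r - 40 = 0
Divide by 4: r² + 3r - 10 = 0
Roots: r = 2, -5 (distinct real)
General solution: y = C₁e^(2x) + C₂e^(-5x)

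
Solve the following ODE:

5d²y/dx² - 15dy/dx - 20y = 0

Characteristic equation: 5r² - 15r - 20 = 0
Divide by 5: r² - 3r - 4 = 0
Roots: r = 4, -1 (distinct real)
General solution: y = C₁e^(4x) + C₂e^(-x)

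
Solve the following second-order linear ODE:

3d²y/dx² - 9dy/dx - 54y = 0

Characteristic equation: 3r² - 9r - 54 = 0
Divide by 3: r² - 3r - 18 = 0
Roots: r = 6, -3 (distinct real)
General solution: y = C₁e^(6x) + C₂e^(-3x)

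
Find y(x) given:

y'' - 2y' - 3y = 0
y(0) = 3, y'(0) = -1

General solution: y = C₁e^(3x) + C₂e^(-x)
Applying ICs: C₁ = 1/2, C₂ = 5/2
Particular solution: y = (1/2)e^(3x) + (5/2)e^(-x)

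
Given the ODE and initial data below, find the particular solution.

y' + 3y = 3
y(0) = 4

General solution: y = 1 + Ce^(-3x)
Applying y(0) = 4: C = 4 - 1 = 3
Particular solution: y = 1 + 3e^(-3x)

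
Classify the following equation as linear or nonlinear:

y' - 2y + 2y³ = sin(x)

Nonlinear (y³ term)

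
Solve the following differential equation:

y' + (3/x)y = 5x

Using integrating factor method:

General solution: y = x^2 + Cx^(-3)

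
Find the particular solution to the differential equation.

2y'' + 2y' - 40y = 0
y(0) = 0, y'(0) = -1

General solution: y = C₁e^(4x) + C₂e^(-5x)
Applying ICs: C₁ = -1/9, C₂ = 1/9
Particular solution: y = -(1/9)e^(4x) + (1/9)e^(-5x)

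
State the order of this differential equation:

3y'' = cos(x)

The order is 2 (highest derivative is of order 2).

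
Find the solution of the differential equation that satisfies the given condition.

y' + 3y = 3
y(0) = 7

General solution: y = 1 + Ce^(-3x)
Applying y(0) = 7: C = 7 - 1 = 6
Particular solution: y = 1 + 6e^(-3x)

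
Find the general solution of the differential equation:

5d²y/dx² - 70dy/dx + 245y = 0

Characteristic equation: 5r² - 70r + 245 = 0
Divide by 5: r² - 14r + 49 = 0
Factored: (r - 7)² = 0
Repeated root: r = 7
General solution: y = (C₁ + C₂x)e^(7x)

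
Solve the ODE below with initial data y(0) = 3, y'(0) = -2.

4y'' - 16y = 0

General solution: y = C₁e^(2x) + C₂e^(-2x)
Applying ICs: C₁ = 1, C₂ = 2
Particular solution: y = e^(2x) + 2e^(-2x)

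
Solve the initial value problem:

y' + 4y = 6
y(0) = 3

General solution: y = 3/2 + Ce^(-4x)
Applying y(0) = 3: C = 3 - 3/2 = 3/2
Particular solution: y = 3/2 + (3/2)e^(-4x)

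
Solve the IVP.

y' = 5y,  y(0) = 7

General solution: y = Ce^(5x)
Applying IC y(0) = 7:
Particular solution: y = 7e^(5x)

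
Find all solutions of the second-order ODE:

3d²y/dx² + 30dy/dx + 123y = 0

Characteristic equation: 3r² + 30r + 123 = 0
Divide by 3: r² + 10r + 41 = 0
Roots: r = -5 ± 4i (complex conjugates)
General solution: y = e^(-5x)(C₁cos(4x) + C₂sin(4x))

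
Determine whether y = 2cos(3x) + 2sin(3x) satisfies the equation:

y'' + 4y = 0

Verification:
y'' = -18cos(3x) - 18sin(3x)
y'' + 4y ≠ 0 (frequency mismatch: got 9 instead of 4)

No, it is not a solution.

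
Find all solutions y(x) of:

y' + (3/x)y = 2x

Using integrating factor method:

General solution: y = (2/5)x^2 + Cx^(-3)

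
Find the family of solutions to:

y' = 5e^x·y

Separating variables and integrating:
ln|y| = 5e^x + C

General solution: y = Ce^(5e^x)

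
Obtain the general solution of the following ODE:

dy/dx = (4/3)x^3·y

Separating variables and integrating:
ln|y| = x^4/3 + C

General solution: y = Ce^(x^4/3)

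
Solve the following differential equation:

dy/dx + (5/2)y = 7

Using integrating factor method:

General solution: y = 14/5 + Ce^(-5x/2)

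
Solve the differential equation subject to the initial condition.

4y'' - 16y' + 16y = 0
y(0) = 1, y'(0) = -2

General solution: y = (C₁ + C₂x)e^(2x)
Repeated root r = 2
Applying ICs: C₁ = 1, C₂ = -4
Particular solution: y = (1 - 4x)e^(2x)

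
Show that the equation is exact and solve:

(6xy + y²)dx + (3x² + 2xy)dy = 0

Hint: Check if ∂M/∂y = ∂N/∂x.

Verify exactness: ∂M/∂y = ∂N/∂x ✓
Find F(x,y) such that ∂F/∂x = M, ∂F/∂y = N
Solution: 3x²y + xy² = C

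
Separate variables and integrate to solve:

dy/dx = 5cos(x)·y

Separating variables and integrating:
ln|y| = 5sin(x) + C

General solution: y = Ce^(5sin(x))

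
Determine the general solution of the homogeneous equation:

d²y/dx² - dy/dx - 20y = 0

Characteristic equation: r² - r - 20 = 0
Roots: r = 5, -4 (distinct real)
General solution: y = C₁e^(5x) + C₂e^(-4x)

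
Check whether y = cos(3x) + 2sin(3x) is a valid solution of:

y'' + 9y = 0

Verification:
y'' = -9cos(3x) - 18sin(3x)
y'' + 9y = 0 ✓

Yes, it is a solution.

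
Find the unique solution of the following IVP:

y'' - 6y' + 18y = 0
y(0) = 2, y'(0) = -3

General solution: y = e^(3x)(C₁cos(3x) + C₂sin(3x))
Complex roots r = 3 ± 3i
Applying ICs: C₁ = 2, C₂ = -3
Particular solution: y = e^(3x)(2cos(3x) - 3sin(3x))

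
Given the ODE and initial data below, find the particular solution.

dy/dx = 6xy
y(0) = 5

General solution: y = Ce^(3x²)
Applying IC y(0) = 5:
Particular solution: y = 5e^(3x²)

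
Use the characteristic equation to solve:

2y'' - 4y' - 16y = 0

Characteristic equation: 2r² - 4r - 16 = 0
Divide by 2: r² - 2r - 8 = 0
Roots: r = 4, -2 (distinct real)
General solution: y = C₁e^(4x) + C₂e^(-2x)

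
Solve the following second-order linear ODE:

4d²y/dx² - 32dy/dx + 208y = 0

Characteristic equation: 4r² - 32r + 208 = 0
Divide by 4: r² - 8r + 52 = 0
Roots: r = 4 ± 6i (complex conjugates)
General solution: y = e^(4x)(C₁cos(6x) + C₂sin(6x))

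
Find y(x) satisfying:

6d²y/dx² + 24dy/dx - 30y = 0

Characteristic equation: 6r² + 24r - 30 = 0
Divide by 6: r² + 4r - 5 = 0
Roots: r = 1, -5 (distinct real)
General solution: y = C₁e^x + C₂e^(-5x)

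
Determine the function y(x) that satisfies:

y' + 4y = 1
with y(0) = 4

General solution: y = 1/4 + Ce^(-4x)
Applying y(0) = 4: C = 4 - 1/4 = 15/4
Particular solution: y = 1/4 + (15/4)e^(-4x)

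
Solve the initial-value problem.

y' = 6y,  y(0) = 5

General solution: y = Ce^(6x)
Applying IC y(0) = 5:
Particular solution: y = 5e^(6x)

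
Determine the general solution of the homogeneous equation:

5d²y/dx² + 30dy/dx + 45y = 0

Characteristic equation: 5r² + 30r + 45 = 0
Divide by 5: r² + 6r + 9 = 0
Factored: (r + 3)² = 0
Repeated root: r = -3
General solution: y = (C₁ + C₂x)e^(-3x)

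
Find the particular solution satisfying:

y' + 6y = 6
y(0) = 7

General solution: y = 1 + Ce^(-6x)
Applying y(0) = 7: C = 7 - 1 = 6
Particular solution: y = 1 + 6e^(-6x)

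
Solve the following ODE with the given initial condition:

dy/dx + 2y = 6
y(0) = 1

General solution: y = 3 + Ce^(-2x)
Applying y(0) = 1: C = 1 - 3 = -2
Particular solution: y = 3 - 2e^(-2x)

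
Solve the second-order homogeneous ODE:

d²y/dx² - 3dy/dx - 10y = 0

Characteristic equation: r² - 3r - 10 = 0
Roots: r = 5, -2 (distinct real)
General solution: y = C₁e^(5x) + C₂e^(-2x)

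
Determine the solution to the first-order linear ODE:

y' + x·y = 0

Using integrating factor method:

General solution: y = Ce^(-x^2/2)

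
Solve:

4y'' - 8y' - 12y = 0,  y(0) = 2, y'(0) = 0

General solution: y = C₁e^(3x) + C₂e^(-x)
Applying ICs: C₁ = 1/2, C₂ = 3/2
Particular solution: y = (1/2)e^(3x) + (3/2)e^(-x)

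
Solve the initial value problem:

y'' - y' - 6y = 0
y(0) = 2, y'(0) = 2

General solution: y = C₁e^(3x) + C₂e^(-2x)
Applying ICs: C₁ = 6/5, C₂ = 4/5
Particular solution: y = (6/5)e^(3x) + (4/5)e^(-2x)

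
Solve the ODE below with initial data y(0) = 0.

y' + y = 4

General solution: y = 4 + Ce^(-x)
Applying y(0) = 0: C = 0 - 4 = -4
Particular solution: y = 4 - 4e^(-x)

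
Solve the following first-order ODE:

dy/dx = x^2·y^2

Separating variables and integrating:
-1/y = x^3/3 + C

General solution: y^-1 = (-1/3)x^3 + C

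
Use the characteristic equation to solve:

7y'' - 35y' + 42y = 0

Characteristic equation: 7r² - 35r + 42 = 0
Divide by 7: r² - 5r + 6 = 0
Roots: r = 3, 2 (distinct real)
General solution: y = C₁e^(3x) + C₂e^(2x)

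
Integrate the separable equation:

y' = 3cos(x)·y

Separating variables and integrating:
ln|y| = 3sin(x) + C

General solution: y = Ce^(3sin(x))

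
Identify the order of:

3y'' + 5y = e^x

The order is 2 (highest derivative is of order 2).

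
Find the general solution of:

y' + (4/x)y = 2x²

Using integrating factor method:

General solution: y = (2/7)x^3 + Cx^(-4)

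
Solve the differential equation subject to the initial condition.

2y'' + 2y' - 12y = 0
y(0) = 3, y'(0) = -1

General solution: y = C₁e^(2x) + C₂e^(-3x)
Applying ICs: C₁ = 8/5, C₂ = 7/5
Particular solution: y = (8/5)e^(2x) + (7/5)e^(-3x)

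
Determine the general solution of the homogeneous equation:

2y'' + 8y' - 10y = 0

Characteristic equation: 2r² + 8r - 10 = 0
Divide by 2: r² + 4r - 5 = 0
Roots: r = 1, -5 (distinct real)
General solution: y = C₁e^x + C₂e^(-5x)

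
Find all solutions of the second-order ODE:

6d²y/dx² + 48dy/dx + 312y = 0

Characteristic equation: 6r² + 48r + 312 = 0
Divide by 6: r² + 8r + 52 = 0
Roots: r = -4 ± 6i (complex conjugates)
General solution: y = e^(-4x)(C₁cos(6x) + C₂sin(6x))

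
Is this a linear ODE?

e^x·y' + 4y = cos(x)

Yes. Linear (y and its derivatives appear to the first power only, no products of y terms)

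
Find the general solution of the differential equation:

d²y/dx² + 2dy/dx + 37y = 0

Characteristic equation: r² + 2r + 37 = 0
Roots: r = -1 ± 6i (complex conjugates)
General solution: y = e^(-x)(C₁cos(6x) + C₂sin(6x))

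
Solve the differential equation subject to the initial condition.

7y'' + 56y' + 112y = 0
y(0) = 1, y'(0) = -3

General solution: y = (C₁ + C₂x)e^(-4x)
Repeated root r = -4
Applying ICs: C₁ = 1, C₂ = 1
Particular solution: y = (1 + x)e^(-4x)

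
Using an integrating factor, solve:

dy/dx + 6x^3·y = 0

Using integrating factor method:

General solution: y = Ce^(-3x^4/2)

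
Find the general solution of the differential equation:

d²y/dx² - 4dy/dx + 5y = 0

Characteristic equation: r² - 4r + 5 = 0
Roots: r = 2 ± i (complex conjugates)
General solution: y = e^(2x)(C₁cos(x) + C₂sin(x))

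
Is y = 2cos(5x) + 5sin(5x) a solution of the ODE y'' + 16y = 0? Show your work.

Verification:
y'' = -50cos(5x) - 125sin(5x)
y'' + 16y ≠ 0 (frequency mismatch: got 25 instead of 16)

No, it is not a solution.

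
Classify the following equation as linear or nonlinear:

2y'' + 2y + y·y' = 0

Nonlinear (product y·y')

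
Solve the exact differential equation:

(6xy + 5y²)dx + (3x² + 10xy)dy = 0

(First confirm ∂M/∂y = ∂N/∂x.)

Verify exactness: ∂M/∂y = ∂N/∂x ✓
Find F(x,y) such that ∂F/∂x = M, ∂F/∂y = N
Solution: 3x²y + 5xy² = C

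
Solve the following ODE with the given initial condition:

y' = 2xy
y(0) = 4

General solution: y = Ce^(x²)
Applying IC y(0) = 4:
Particular solution: y = 4e^(x²)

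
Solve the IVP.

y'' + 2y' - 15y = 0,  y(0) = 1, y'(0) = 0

General solution: y = C₁e^(3x) + C₂e^(-5x)
Applying ICs: C₁ = 5/8, C₂ = 3/8
Particular solution: y = (5/8)e^(3x) + (3/8)e^(-5x)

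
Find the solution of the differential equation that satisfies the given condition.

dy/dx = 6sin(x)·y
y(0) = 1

General solution: y = Ce^(-6cos(x))
Applying IC y(0) = 1:
Particular solution: y = e^(6(1-cos(x)))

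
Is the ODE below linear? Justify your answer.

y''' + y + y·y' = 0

No. Nonlinear (product y·y')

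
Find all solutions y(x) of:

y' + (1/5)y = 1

Using integrating factor method:

General solution: y = 5 + Ce^(-x/5)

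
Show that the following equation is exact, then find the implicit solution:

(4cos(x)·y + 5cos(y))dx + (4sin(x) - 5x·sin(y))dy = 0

Verify exactness: ∂M/∂y = ∂N/∂x ✓
Find F(x,y) such that ∂F/∂x = M, ∂F/∂y = N
Solution: 4sin(x)·y + 5x·cos(y) = C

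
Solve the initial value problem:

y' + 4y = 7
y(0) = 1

General solution: y = 7/4 + Ce^(-4x)
Applying y(0) = 1: C = 1 - 7/4 = -3/4
Particular solution: y = 7/4 - (3/4)e^(-4x)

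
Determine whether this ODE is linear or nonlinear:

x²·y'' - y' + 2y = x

Linear (y and its derivatives appear to the first power only, no products of y terms)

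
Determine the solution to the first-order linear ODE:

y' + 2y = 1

Using integrating factor method:

General solution: y = 1/2 + Ce^(-2x)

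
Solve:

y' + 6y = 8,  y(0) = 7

General solution: y = 4/3 + Ce^(-6x)
Applying y(0) = 7: C = 7 - 4/3 = 17/3
Particular solution: y = 4/3 + (17/3)e^(-6x)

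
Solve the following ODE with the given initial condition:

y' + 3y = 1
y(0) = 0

General solution: y = 1/3 + Ce^(-3x)
Applying y(0) = 0: C = 0 - 1/3 = -1/3
Particular solution: y = 1/3 - (1/3)e^(-3x)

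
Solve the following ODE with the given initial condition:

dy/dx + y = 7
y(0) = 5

General solution: y = 7 + Ce^(-x)
Applying y(0) = 5: C = 5 - 7 = -2
Particular solution: y = 7 - 2e^(-x)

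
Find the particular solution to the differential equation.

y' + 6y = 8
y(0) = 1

General solution: y = 4/3 + Ce^(-6x)
Applying y(0) = 1: C = 1 - 4/3 = -1/3
Particular solution: y = 4/3 - (1/3)e^(-6x)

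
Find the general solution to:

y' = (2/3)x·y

Separating variables and integrating:
ln|y| = x^2/3 + C

General solution: y = Ce^(x^2/3)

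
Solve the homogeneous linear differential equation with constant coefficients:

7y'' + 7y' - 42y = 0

Characteristic equation: 7r² + 7r - 42 = 0
Divide by 7: r² + r - 6 = 0
Roots: r = 2, -3 (distinct real)
General solution: y = C₁e^(2x) + C₂e^(-3x)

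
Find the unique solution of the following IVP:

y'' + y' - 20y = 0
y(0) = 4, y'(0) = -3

General solution: y = C₁e^(4x) + C₂e^(-5x)
Applying ICs: C₁ = 17/9, C₂ = 19/9
Particular solution: y = (17/9)e^(4x) + (19/9)e^(-5x)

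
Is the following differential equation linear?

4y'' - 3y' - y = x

Yes. Linear (y and its derivatives appear to the first power only, no products of y terms)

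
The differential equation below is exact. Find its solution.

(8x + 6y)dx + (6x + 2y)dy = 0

Verify exactness: ∂M/∂y = ∂N/∂x ✓
Find F(x,y) such that ∂F/∂x = M, ∂F/∂y = N
Solution: 4x² + 6xy + y² = C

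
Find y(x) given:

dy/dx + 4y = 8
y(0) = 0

General solution: y = 2 + Ce^(-4x)
Applying y(0) = 0: C = 0 - 2 = -2
Particular solution: y = 2 - 2e^(-4x)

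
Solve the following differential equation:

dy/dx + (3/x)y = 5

Using integrating factor method:

General solution: y = (5/4)x + Cx^(-3)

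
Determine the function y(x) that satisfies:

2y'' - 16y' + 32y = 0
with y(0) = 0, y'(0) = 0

General solution: y = (C₁ + C₂x)e^(4x)
Repeated root r = 4
Applying ICs: C₁ = 0, C₂ = 0
Particular solution: y = 0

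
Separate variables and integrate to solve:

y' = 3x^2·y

Separating variables and integrating:
ln|y| = x^3 + C

General solution: y = Ce^(x^3)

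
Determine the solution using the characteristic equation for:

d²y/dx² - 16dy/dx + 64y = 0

Characteristic equation: r² - 16r + 64 = 0
Factored: (r - 8)² = 0
Repeated root: r = 8
General solution: y = (C₁ + C₂x)e^(8x)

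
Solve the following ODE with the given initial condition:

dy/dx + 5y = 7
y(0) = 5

General solution: y = 7/5 + Ce^(-5x)
Applying y(0) = 5: C = 5 - 7/5 = 18/5
Particular solution: y = 7/5 + (18/5)e^(-5x)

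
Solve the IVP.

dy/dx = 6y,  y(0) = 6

General solution: y = Ce^(6x)
Applying IC y(0) = 6:
Particular solution: y = 6e^(6x)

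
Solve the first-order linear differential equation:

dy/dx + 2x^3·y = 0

Using integrating factor method:

General solution: y = Ce^(-x^4/2)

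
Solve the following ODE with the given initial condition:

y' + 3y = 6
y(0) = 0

General solution: y = 2 + Ce^(-3x)
Applying y(0) = 0: C = 0 - 2 = -2
Particular solution: y = 2 - 2e^(-3x)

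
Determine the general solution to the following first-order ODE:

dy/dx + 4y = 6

Using integrating factor method:

General solution: y = 3/2 + Ce^(-4x)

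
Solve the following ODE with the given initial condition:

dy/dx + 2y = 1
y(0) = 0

General solution: y = 1/2 + Ce^(-2x)
Applying y(0) = 0: C = 0 - 1/2 = -1/2
Particular solution: y = 1/2 - (1/2)e^(-2x)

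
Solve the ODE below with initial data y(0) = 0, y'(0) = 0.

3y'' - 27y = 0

General solution: y = C₁e^(3x) + C₂e^(-3x)
Applying ICs: C₁ = 0, C₂ = 0
Particular solution: y = 0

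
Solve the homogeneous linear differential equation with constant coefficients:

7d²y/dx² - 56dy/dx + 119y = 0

Characteristic equation: 7r² - 56r + 119 = 0
Divide by 7: r² - 8r + 17 = 0
Roots: r = 4 ± i (complex conjugates)
General solution: y = e^(4x)(C₁cos(x) + C₂sin(x))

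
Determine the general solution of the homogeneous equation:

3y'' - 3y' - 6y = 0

Characteristic equation: 3r² - 3r - 6 = 0
Divide by 3: r² - r - 2 = 0
Roots: r = 2, -1 (distinct real)
General solution: y = C₁e^(2x) + C₂e^(-x)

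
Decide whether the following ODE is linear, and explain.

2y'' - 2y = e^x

Linear (y and its derivatives appear to the first power only, no products of y terms)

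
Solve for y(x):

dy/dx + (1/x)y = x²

Using integrating factor method:

General solution: y = (1/4)x^3 + C/x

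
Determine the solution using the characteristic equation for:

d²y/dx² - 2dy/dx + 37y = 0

Characteristic equation: r² - 2r + 37 = 0
Roots: r = 1 ± 6i (complex conjugates)
General solution: y = e^x(C₁cos(6x) + C₂sin(6x))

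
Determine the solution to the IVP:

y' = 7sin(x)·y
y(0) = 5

General solution: y = Ce^(-7cos(x))
Applying IC y(0) = 5:
Particular solution: y = 5e^(7(1-cos(x)))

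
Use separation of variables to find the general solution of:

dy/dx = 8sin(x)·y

Separating variables and integrating:
ln|y| = -8cos(x) + C

General solution: y = Ce^(-8cos(x))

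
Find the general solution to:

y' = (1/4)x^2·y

Separating variables and integrating:
ln|y| = x^3/12 + C

General solution: y = Ce^(x^3/12)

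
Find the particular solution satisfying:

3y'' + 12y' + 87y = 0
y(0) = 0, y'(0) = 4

General solution: y = e^(-2x)(C₁cos(5x) + C₂sin(5x))
Complex roots r = -2 ± 5i
Applying ICs: C₁ = 0, C₂ = 4/5
Particular solution: y = e^(-2x)((4/5)sin(5x))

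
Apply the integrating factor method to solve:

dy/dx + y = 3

Using integrating factor method:

General solution: y = 3 + Ce^(-x)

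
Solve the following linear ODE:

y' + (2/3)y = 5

Using integrating factor method:

General solution: y = 15/2 + Ce^(-2x/3)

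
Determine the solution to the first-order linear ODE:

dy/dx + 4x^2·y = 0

Using integrating factor method:

General solution: y = Ce^(-4x^3/3)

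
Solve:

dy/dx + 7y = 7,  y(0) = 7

General solution: y = 1 + Ce^(-7x)
Applying y(0) = 7: C = 7 - 1 = 6
Particular solution: y = 1 + 6e^(-7x)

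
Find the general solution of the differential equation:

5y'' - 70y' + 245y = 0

Characteristic equation: 5r² - 70r + 245 = 0
Divide by 5: r² - 14r + 49 = 0
Factored: (r - 7)² = 0
Repeated root: r = 7
General solution: y = (C₁ + C₂x)e^(7x)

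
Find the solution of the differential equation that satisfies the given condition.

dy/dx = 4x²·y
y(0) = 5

General solution: y = Ce^(4x³/3)
Applying IC y(0) = 5:
Particular solution: y = 5e^(4x³/3)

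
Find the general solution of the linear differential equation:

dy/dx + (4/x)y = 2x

Using integrating factor method:

General solution: y = (1/3)x^2 + Cx^(-4)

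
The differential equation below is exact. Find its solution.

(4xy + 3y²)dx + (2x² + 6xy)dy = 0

Verify exactness: ∂M/∂y = ∂N/∂x ✓
Find F(x,y) such that ∂F/∂x = M, ∂F/∂y = N
Solution: 2x²y + 3xy² = C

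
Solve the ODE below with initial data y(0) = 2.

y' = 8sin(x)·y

General solution: y = Ce^(-8cos(x))
Applying IC y(0) = 2:
Particular solution: y = 2e^(8(1-cos(x)))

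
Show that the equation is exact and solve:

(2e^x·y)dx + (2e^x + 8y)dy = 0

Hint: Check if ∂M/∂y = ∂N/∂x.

Verify exactness: ∂M/∂y = ∂N/∂x ✓
Find F(x,y) such that ∂F/∂x = M, ∂F/∂y = N
Solution: 2e^x·y + 4y² = C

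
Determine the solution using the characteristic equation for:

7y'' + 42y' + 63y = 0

Characteristic equation: 7r² + 42r + 63 = 0
Divide by 7: r² + 6r + 9 = 0
Factored: (r + 3)² = 0
Repeated root: r = -3
General solution: y = (C₁ + C₂x)e^(-3x)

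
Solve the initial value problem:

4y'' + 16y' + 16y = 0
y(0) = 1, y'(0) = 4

General solution: y = (C₁ + C₂x)e^(-2x)
Repeated root r = -2
Applying ICs: C₁ = 1, C₂ = 6
Particular solution: y = (1 + 6x)e^(-2x)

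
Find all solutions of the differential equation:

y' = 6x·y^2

Separating variables and integrating:
-1/y = 3x^2 + C

General solution: y^-1 = -3x^2 + C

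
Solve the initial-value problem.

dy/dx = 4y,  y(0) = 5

General solution: y = Ce^(4x)
Applying IC y(0) = 5:
Particular solution: y = 5e^(4x)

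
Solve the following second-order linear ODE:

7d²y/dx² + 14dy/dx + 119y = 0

Characteristic equation: 7r² + 14r + 119 = 0
Divide by 7: r² + 2r + 17 = 0
Roots: r = -1 ± 4i (complex conjugates)
General solution: y = e^(-x)(C₁cos(4x) + C₂sin(4x))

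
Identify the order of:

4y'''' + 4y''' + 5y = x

The order is 4 (highest derivative is of order 4).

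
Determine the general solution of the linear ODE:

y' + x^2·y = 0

Using integrating factor method:

General solution: y = Ce^(-x^3/3)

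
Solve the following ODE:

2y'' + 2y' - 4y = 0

Characteristic equation: 2r² + 2r - 4 = 0
Divide by 2: r² + r - 2 = 0
Roots: r = 1, -2 (distinct real)
General solution: y = C₁e^x + C₂e^(-2x)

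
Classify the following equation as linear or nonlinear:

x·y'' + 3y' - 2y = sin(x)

Linear (y and its derivatives appear to the first power only, no products of y terms)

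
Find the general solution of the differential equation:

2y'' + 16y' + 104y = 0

Characteristic equation: 2r² + 16r + 104 = 0
Divide by 2: r² + 8r + 52 = 0
Roots: r = -4 ± 6i (complex conjugates)
General solution: y = e^(-4x)(C₁cos(6x) + C₂sin(6x))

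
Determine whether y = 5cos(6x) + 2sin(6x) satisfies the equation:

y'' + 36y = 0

Verification:
y'' = -180cos(6x) - 72sin(6x)
y'' + 36y = 0 ✓

Yes, it is a solution.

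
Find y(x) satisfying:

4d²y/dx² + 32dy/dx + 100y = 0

Characteristic equation: 4r² + 32r + 100 = 0
Divide by 4: r² + 8r + 25 = 0
Roots: r = -4 ± 3i (complex conjugates)
General solution: y = e^(-4x)(C₁cos(3x) + C₂sin(3x))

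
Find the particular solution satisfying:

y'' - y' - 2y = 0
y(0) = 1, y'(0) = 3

General solution: y = C₁e^(2x) + C₂e^(-x)
Applying ICs: C₁ = 4/3, C₂ = -1/3
Particular solution: y = (4/3)e^(2x) - (1/3)e^(-x)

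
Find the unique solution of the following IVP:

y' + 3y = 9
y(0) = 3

General solution: y = 3 + Ce^(-3x)
Applying y(0) = 3: C = 3 - 3 = 0
Particular solution: y = 3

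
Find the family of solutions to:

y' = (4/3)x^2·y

Separating variables and integrating:
ln|y| = 4x^3/9 + C

General solution: y = Ce^(4x^3/9)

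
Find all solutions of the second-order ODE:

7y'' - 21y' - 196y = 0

Characteristic equation: 7r² - 21r - 196 = 0
Divide by 7: r² - 3r - 28 = 0
Roots: r = 7, -4 (distinct real)
General solution: y = C₁e^(7x) + C₂e^(-4x)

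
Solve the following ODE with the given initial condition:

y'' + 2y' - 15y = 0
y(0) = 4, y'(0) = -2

General solution: y = C₁e^(3x) + C₂e^(-5x)
Applying ICs: C₁ = 9/4, C₂ = 7/4
Particular solution: y = (9/4)e^(3x) + (7/4)e^(-5x)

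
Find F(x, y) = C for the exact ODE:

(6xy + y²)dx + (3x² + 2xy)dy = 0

Verify exactness: ∂M/∂y = ∂N/∂x ✓
Find F(x,y) such that ∂F/∂x = M, ∂F/∂y = N
Solution: 3x²y + xy² = C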